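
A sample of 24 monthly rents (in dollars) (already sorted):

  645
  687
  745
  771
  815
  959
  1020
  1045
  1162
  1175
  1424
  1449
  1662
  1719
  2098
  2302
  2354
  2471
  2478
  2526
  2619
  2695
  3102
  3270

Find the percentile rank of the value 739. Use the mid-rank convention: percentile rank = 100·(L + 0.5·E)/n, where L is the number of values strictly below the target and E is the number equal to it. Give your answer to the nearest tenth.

8.3

Count below 739: L = 2; count equal: E = 0; n = 24.
Percentile rank = 100·(2 + 0.5·0)/24 = 100·2/24 = 8.333.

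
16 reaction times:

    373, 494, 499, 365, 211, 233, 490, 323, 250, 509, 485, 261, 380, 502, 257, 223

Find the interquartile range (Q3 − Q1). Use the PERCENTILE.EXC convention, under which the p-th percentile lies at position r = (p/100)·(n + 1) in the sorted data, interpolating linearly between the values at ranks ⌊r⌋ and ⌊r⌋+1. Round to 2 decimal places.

241.25

Sorted: 211, 223, 233, 250, 257, 261, 323, 365, 373, 380, 485, 490, 494, 499, 502, 509.
n = 16.
P25: r = 4.25; ranks 4–5 are 250, 257; interpolating gives 251.75.
P75: r = 12.75; ranks 12–13 are 490, 494; interpolating gives 493.
Difference: 493 − 251.75 = 241.25.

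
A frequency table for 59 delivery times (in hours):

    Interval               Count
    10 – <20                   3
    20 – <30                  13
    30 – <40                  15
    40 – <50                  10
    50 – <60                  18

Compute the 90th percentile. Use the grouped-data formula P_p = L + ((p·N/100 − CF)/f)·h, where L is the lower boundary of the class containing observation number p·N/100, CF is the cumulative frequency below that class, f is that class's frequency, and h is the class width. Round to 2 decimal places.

56.72

N = 59; target position k = 90/100 · 59 = 53.1.
Cumulative frequencies: 3, 16, 31, 41, 59.
Observation 53.1 falls in the class 50 – <60.
L = 50, CF = 41, f = 18, h = 10.
P90 = 50 + ((53.1 − 41)/18)·10 = 50 + 6.72222 = 56.7222.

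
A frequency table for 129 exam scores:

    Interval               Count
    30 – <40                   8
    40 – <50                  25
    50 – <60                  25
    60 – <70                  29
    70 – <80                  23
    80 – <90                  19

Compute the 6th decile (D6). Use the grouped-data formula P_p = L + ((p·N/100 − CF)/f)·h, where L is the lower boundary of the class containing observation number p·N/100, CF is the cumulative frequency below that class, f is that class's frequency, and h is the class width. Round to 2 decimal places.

66.69

N = 129; target position k = 60/100 · 129 = 77.4.
Cumulative frequencies: 8, 33, 58, 87, 110, 129.
Observation 77.4 falls in the class 60 – <70.
L = 60, CF = 58, f = 29, h = 10.
P60 = 60 + ((77.4 − 58)/29)·10 = 60 + 6.68966 = 66.6897.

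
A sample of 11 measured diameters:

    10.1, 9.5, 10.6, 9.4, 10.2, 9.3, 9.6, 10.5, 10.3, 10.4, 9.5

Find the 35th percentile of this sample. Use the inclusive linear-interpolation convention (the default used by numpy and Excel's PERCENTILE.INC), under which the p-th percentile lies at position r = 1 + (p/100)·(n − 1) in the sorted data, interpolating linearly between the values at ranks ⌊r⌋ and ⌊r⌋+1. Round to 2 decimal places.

9.55

Sorted: 9.3, 9.4, 9.5, 9.5, 9.6, 10.1, 10.2, 10.3, 10.4, 10.5, 10.6.
n = 11.
r = 1 + (35/100)·(11 − 1) = 1 + 3.5 = 4.5.
Rank 4 is 9.5 and rank 5 is 9.6.
Interpolate: 9.5 + 0.5·(9.6 − 9.5) = 9.5 + 0.5·0.1 = 9.55.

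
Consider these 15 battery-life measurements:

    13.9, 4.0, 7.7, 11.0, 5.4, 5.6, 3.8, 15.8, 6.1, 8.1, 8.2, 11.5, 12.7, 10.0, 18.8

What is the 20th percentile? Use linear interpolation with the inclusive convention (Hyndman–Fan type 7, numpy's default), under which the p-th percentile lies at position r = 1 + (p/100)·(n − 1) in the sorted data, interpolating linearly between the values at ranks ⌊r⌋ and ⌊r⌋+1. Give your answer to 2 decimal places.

5.56

Sorted: 3.8, 4.0, 5.4, 5.6, 6.1, 7.7, 8.1, 8.2, 10.0, 11.0, 11.5, 12.7, 13.9, 15.8, 18.8.
n = 15.
r = 1 + (20/100)·(15 − 1) = 1 + 2.8 = 3.8.
Rank 3 is 5.4 and rank 4 is 5.6.
Interpolate: 5.4 + 0.8·(5.6 − 5.4) = 5.4 + 0.8·0.2 = 5.56.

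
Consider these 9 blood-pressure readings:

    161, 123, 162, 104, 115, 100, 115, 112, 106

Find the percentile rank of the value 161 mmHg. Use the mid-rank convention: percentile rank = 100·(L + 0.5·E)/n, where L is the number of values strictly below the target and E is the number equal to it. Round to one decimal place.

83.3

Sorted: 100, 104, 106, 112, 115, 115, 123, 161, 162.
Count below 161: L = 7; count equal: E = 1; n = 9.
Percentile rank = 100·(7 + 0.5·1)/9 = 100·7.5/9 = 83.33.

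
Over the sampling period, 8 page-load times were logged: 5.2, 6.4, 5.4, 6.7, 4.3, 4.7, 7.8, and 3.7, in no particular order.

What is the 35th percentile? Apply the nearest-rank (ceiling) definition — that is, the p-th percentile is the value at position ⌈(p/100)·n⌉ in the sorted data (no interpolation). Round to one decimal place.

Sorted: 3.7, 4.3, 4.7, 5.2, 5.4, 6.4, 6.7, 7.8.
n = 8.
Position = ⌈35/100 · 8⌉ = ⌈2.8⌉ = 3.
The value at rank 3 is 4.7.

4.7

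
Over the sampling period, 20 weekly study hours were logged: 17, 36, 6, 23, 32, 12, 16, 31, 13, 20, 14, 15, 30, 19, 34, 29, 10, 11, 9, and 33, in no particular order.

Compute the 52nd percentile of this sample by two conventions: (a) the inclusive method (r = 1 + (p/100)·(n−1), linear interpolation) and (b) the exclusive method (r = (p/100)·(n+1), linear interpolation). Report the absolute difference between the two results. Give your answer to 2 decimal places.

0.08

Sorted: 6, 9, 10, 11, 12, 13, 14, 15, 16, 17, 19, 20, 23, 29, 30, 31, 32, 33, 34, 36.
n = 20.
(a) r = 10.88; between ranks 10 (17) and 11 (19): 18.76.
(b) r = 10.92; between ranks 10 (17) and 11 (19): 18.84.
|18.76 − 18.84| = 0.08.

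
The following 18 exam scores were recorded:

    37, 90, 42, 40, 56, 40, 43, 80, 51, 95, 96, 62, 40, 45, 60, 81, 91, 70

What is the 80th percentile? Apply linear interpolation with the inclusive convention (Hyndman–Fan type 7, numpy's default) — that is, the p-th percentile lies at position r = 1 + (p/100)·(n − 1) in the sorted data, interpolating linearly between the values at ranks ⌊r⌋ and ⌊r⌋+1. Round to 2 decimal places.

86.40

Sorted: 37, 40, 40, 40, 42, 43, 45, 51, 56, 60, 62, 70, 80, 81, 90, 91, 95, 96.
n = 18.
r = 1 + (80/100)·(18 − 1) = 1 + 13.6 = 14.6.
Rank 14 is 81 and rank 15 is 90.
Interpolate: 81 + 0.6·(90 − 81) = 81 + 0.6·9 = 86.4.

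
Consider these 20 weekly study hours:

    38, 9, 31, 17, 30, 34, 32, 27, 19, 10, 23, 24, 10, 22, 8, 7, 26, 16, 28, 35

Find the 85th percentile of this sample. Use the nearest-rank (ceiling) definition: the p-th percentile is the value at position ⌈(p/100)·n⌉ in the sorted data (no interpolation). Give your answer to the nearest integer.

32

Sorted: 7, 8, 9, 10, 10, 16, 17, 19, 22, 23, 24, 26, 27, 28, 30, 31, 32, 34, 35, 38.
n = 20.
Position = ⌈85/100 · 20⌉ = ⌈17⌉ = 17.
The value at rank 17 is 32.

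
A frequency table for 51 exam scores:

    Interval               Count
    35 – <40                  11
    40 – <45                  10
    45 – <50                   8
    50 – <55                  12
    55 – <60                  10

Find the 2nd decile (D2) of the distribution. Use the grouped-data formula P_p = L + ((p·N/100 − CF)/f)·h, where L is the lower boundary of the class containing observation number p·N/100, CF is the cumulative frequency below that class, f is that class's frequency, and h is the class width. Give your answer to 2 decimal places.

N = 51; target position k = 20/100 · 51 = 10.2.
Cumulative frequencies: 11, 21, 29, 41, 51.
Observation 10.2 falls in the class 35 – <40.
L = 35, CF = 0, f = 11, h = 5.
P20 = 35 + ((10.2 − 0)/11)·5 = 35 + 4.63636 = 39.6364.

39.64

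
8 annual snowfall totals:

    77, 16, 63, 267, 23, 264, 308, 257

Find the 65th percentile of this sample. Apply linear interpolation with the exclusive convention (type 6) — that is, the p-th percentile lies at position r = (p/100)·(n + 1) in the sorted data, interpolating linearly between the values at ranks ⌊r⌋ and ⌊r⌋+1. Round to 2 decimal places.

262.95

Sorted: 16, 23, 63, 77, 257, 264, 267, 308.
n = 8.
r = (65/100)·(8 + 1) = 5.85.
Rank 5 is 257 and rank 6 is 264.
Interpolate: 257 + 0.85·(264 − 257) = 257 + 0.85·7 = 262.95.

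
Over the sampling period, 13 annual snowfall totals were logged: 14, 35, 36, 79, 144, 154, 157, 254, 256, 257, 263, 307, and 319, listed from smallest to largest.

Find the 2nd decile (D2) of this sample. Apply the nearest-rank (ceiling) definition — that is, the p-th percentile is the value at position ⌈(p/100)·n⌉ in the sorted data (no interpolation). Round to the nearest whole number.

36

n = 13.
Position = ⌈20/100 · 13⌉ = ⌈2.6⌉ = 3.
The value at rank 3 is 36.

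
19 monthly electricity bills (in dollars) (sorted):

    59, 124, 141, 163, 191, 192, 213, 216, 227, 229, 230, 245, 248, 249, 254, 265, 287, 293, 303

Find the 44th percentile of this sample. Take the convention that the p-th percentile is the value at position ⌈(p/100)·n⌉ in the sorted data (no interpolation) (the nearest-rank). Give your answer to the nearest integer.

n = 19.
Position = ⌈44/100 · 19⌉ = ⌈8.36⌉ = 9.
The value at rank 9 is 227.

227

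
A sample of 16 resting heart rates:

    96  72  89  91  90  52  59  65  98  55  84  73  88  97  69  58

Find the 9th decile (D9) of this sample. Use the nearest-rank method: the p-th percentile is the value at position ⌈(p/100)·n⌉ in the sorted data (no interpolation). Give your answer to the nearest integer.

97

Sorted: 52, 55, 58, 59, 65, 69, 72, 73, 84, 88, 89, 90, 91, 96, 97, 98.
n = 16.
Position = ⌈90/100 · 16⌉ = ⌈14.4⌉ = 15.
The value at rank 15 is 97.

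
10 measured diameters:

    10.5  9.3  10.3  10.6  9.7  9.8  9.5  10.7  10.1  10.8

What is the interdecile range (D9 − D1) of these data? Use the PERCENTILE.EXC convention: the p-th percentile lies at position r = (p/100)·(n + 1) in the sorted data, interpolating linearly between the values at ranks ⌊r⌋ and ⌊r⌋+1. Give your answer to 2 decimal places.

Sorted: 9.3, 9.5, 9.7, 9.8, 10.1, 10.3, 10.5, 10.6, 10.7, 10.8.
n = 10.
P10: r = 1.1; ranks 1–2 are 9.3, 9.5; interpolating gives 9.32.
P90: r = 9.9; ranks 9–10 are 10.7, 10.8; interpolating gives 10.79.
Difference: 10.79 − 9.32 = 1.47.

1.47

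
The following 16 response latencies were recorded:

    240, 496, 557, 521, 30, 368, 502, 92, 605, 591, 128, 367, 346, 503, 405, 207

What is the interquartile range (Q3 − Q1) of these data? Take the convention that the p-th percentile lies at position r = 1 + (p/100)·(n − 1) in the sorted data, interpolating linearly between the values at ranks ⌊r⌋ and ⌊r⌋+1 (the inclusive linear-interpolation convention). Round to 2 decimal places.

Sorted: 30, 92, 128, 207, 240, 346, 367, 368, 405, 496, 502, 503, 521, 557, 591, 605.
n = 16.
P25: r = 4.75; ranks 4–5 are 207, 240; interpolating gives 231.75.
P75: r = 12.25; ranks 12–13 are 503, 521; interpolating gives 507.5.
Difference: 507.5 − 231.75 = 275.75.

275.75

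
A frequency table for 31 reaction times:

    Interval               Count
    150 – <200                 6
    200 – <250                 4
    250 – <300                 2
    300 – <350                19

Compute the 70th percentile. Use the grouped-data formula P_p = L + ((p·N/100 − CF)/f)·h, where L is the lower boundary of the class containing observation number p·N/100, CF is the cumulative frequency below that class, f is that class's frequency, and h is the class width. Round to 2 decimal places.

N = 31; target position k = 70/100 · 31 = 21.7.
Cumulative frequencies: 6, 10, 12, 31.
Observation 21.7 falls in the class 300 – <350.
L = 300, CF = 12, f = 19, h = 50.
P70 = 300 + ((21.7 − 12)/19)·50 = 300 + 25.5263 = 325.526.

325.53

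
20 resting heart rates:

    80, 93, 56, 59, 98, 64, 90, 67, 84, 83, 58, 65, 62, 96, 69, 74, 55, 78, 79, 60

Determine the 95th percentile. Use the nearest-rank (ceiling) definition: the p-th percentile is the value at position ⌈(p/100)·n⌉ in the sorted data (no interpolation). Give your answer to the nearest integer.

96

Sorted: 55, 56, 58, 59, 60, 62, 64, 65, 67, 69, 74, 78, 79, 80, 83, 84, 90, 93, 96, 98.
n = 20.
Position = ⌈95/100 · 20⌉ = ⌈19⌉ = 19.
The value at rank 19 is 96.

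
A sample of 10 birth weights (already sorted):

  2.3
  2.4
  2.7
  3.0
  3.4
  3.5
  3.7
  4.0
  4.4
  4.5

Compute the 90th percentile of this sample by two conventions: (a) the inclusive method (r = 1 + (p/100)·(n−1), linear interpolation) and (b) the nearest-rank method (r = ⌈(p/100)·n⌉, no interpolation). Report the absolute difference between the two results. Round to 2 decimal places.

n = 10.
(a) r = 9.1; between ranks 9 (4.4) and 10 (4.5): 4.41.
(b) the nearest-rank method: rank 9 → 4.4.
|4.41 − 4.4| = 0.01.

0.01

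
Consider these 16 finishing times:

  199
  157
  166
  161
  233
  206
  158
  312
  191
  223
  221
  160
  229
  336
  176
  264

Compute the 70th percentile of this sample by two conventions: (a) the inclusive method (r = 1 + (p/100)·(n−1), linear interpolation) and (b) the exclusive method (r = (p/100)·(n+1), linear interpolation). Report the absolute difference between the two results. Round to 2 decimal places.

Sorted: 157, 158, 160, 161, 166, 176, 191, 199, 206, 221, 223, 229, 233, 264, 312, 336.
n = 16.
(a) r = 11.5; between ranks 11 (223) and 12 (229): 226.
(b) r = 11.9; between ranks 11 (223) and 12 (229): 228.4.
|226 − 228.4| = 2.4.

2.40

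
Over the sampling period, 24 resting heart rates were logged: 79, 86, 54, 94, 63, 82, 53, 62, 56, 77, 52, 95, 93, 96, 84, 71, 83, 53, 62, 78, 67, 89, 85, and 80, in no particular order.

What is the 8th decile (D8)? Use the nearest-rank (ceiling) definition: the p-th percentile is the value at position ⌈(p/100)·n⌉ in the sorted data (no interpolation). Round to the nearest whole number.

Sorted: 52, 53, 53, 54, 56, 62, 62, 63, 67, 71, 77, 78, 79, 80, 82, 83, 84, 85, 86, 89, 93, 94, 95, 96.
n = 24.
Position = ⌈80/100 · 24⌉ = ⌈19.2⌉ = 20.
The value at rank 20 is 89.

89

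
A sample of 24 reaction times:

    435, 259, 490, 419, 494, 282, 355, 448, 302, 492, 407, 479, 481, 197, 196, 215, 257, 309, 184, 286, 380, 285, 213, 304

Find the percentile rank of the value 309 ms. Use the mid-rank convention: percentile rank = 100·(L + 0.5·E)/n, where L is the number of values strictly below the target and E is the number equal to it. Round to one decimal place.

52.1

Sorted: 184, 196, 197, 213, 215, 257, 259, 282, 285, 286, 302, 304, 309, 355, 380, 407, 419, 435, 448, 479, 481, 490, 492, 494.
Count below 309: L = 12; count equal: E = 1; n = 24.
Percentile rank = 100·(12 + 0.5·1)/24 = 100·12.5/24 = 52.08.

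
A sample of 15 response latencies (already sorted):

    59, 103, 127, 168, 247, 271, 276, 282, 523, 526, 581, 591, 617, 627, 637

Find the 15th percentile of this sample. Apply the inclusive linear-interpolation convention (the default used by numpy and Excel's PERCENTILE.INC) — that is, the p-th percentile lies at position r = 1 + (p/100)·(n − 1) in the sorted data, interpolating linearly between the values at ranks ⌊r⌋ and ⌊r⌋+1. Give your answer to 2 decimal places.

131.10

n = 15.
r = 1 + (15/100)·(15 − 1) = 1 + 2.1 = 3.1.
Rank 3 is 127 and rank 4 is 168.
Interpolate: 127 + 0.1·(168 − 127) = 127 + 0.1·41 = 131.1.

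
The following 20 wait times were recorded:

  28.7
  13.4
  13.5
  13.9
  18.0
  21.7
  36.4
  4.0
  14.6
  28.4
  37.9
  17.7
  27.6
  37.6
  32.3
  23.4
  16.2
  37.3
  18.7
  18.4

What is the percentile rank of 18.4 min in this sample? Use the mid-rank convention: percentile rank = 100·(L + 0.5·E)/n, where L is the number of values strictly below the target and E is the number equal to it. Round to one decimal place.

42.5

Sorted: 4.0, 13.4, 13.5, 13.9, 14.6, 16.2, 17.7, 18.0, 18.4, 18.7, 21.7, 23.4, 27.6, 28.4, 28.7, 32.3, 36.4, 37.3, 37.6, 37.9.
Count below 18.4: L = 8; count equal: E = 1; n = 20.
Percentile rank = 100·(8 + 0.5·1)/20 = 100·8.5/20 = 42.5.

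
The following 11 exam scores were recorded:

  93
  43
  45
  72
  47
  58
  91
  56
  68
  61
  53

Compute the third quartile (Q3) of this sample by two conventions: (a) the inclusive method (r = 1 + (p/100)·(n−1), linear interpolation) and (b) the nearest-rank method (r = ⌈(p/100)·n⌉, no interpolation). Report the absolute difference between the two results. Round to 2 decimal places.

2.00

Sorted: 43, 45, 47, 53, 56, 58, 61, 68, 72, 91, 93.
n = 11.
(a) r = 8.5; between ranks 8 (68) and 9 (72): 70.
(b) the nearest-rank method: rank 9 → 72.
|70 − 72| = 2.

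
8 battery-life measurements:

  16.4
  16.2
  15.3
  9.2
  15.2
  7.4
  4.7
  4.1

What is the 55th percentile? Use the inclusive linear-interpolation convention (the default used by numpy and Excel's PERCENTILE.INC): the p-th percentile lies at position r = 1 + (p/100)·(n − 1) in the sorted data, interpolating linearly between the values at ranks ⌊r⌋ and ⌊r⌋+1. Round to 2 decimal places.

14.30

Sorted: 4.1, 4.7, 7.4, 9.2, 15.2, 15.3, 16.2, 16.4.
n = 8.
r = 1 + (55/100)·(8 − 1) = 1 + 3.85 = 4.85.
Rank 4 is 9.2 and rank 5 is 15.2.
Interpolate: 9.2 + 0.85·(15.2 − 9.2) = 9.2 + 0.85·6 = 14.3.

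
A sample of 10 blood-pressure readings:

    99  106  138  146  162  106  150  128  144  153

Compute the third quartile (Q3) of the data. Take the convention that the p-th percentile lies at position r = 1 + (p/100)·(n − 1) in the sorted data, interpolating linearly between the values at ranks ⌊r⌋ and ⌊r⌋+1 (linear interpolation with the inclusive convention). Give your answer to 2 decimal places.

149.00

Sorted: 99, 106, 106, 128, 138, 144, 146, 150, 153, 162.
n = 10.
r = 1 + (75/100)·(10 − 1) = 1 + 6.75 = 7.75.
Rank 7 is 146 and rank 8 is 150.
Interpolate: 146 + 0.75·(150 − 146) = 146 + 0.75·4 = 149.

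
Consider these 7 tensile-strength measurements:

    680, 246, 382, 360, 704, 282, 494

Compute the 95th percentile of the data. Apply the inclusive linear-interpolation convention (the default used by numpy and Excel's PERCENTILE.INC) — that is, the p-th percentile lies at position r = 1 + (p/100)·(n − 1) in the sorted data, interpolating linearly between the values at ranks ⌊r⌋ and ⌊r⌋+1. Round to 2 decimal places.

696.80

Sorted: 246, 282, 360, 382, 494, 680, 704.
n = 7.
r = 1 + (95/100)·(7 − 1) = 1 + 5.7 = 6.7.
Rank 6 is 680 and rank 7 is 704.
Interpolate: 680 + 0.7·(704 − 680) = 680 + 0.7·24 = 696.8.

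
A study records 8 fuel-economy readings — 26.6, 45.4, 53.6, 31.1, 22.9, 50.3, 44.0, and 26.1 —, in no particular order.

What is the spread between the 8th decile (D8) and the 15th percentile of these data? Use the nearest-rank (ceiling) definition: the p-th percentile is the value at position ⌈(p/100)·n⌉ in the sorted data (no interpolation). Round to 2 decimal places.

Sorted: 22.9, 26.1, 26.6, 31.1, 44.0, 45.4, 50.3, 53.6.
n = 8.
P15: rank ⌈15/100·8⌉ = 2 → 26.1.
P80: rank ⌈80/100·8⌉ = 7 → 50.3.
Difference: 50.3 − 26.1 = 24.2.

24.20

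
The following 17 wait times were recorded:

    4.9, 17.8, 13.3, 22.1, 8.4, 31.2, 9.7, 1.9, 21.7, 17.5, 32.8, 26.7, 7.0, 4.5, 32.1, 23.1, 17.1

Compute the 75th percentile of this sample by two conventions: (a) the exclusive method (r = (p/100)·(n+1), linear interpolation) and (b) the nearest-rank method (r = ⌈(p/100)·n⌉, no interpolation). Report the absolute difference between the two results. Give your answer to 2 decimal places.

1.80

Sorted: 1.9, 4.5, 4.9, 7.0, 8.4, 9.7, 13.3, 17.1, 17.5, 17.8, 21.7, 22.1, 23.1, 26.7, 31.2, 32.1, 32.8.
n = 17.
(a) r = 13.5; between ranks 13 (23.1) and 14 (26.7): 24.9.
(b) the nearest-rank method: rank 13 → 23.1.
|24.9 − 23.1| = 1.8.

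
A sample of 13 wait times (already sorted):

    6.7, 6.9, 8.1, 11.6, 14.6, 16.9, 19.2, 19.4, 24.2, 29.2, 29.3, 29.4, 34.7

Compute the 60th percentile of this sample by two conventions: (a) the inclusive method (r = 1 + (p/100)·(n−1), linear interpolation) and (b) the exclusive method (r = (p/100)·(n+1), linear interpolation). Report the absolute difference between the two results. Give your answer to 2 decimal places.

n = 13.
(a) r = 8.2; between ranks 8 (19.4) and 9 (24.2): 20.36.
(b) r = 8.4; between ranks 8 (19.4) and 9 (24.2): 21.32.
|20.36 − 21.32| = 0.96.

0.96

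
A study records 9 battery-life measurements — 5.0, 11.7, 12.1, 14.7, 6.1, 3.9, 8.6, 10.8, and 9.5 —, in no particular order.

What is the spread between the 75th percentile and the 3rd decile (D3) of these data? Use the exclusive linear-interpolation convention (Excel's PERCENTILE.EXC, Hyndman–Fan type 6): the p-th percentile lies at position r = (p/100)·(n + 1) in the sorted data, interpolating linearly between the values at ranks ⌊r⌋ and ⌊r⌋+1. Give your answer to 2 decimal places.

5.80

Sorted: 3.9, 5.0, 6.1, 8.6, 9.5, 10.8, 11.7, 12.1, 14.7.
n = 9.
P30: r = 3 (integer) → 6.1.
P75: r = 7.5; ranks 7–8 are 11.7, 12.1; interpolating gives 11.9.
Difference: 11.9 − 6.1 = 5.8.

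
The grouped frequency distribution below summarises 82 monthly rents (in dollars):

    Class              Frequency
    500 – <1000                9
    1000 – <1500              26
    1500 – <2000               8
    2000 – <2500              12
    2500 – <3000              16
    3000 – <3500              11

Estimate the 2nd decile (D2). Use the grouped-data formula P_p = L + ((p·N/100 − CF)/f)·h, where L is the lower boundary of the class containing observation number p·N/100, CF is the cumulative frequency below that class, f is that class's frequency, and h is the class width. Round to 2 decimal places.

N = 82; target position k = 20/100 · 82 = 16.4.
Cumulative frequencies: 9, 35, 43, 55, 71, 82.
Observation 16.4 falls in the class 1000 – <1500.
L = 1000, CF = 9, f = 26, h = 500.
P20 = 1000 + ((16.4 − 9)/26)·500 = 1000 + 142.308 = 1142.31.

1142.31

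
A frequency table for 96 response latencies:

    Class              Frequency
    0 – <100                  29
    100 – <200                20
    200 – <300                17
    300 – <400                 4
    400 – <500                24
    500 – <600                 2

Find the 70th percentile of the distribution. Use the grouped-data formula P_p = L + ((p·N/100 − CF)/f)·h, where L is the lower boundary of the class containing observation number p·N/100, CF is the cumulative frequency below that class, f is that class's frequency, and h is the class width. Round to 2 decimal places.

N = 96; target position k = 70/100 · 96 = 67.2.
Cumulative frequencies: 29, 49, 66, 70, 94, 96.
Observation 67.2 falls in the class 300 – <400.
L = 300, CF = 66, f = 4, h = 100.
P70 = 300 + ((67.2 − 66)/4)·100 = 300 + 30 = 330.

330.00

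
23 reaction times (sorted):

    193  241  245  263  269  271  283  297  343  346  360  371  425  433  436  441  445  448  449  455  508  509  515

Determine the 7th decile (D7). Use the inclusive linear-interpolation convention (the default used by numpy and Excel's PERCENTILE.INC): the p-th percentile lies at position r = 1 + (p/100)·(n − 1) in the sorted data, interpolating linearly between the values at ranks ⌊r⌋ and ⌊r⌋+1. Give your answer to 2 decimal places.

n = 23.
r = 1 + (70/100)·(23 − 1) = 1 + 15.4 = 16.4.
Rank 16 is 441 and rank 17 is 445.
Interpolate: 441 + 0.4·(445 − 441) = 441 + 0.4·4 = 442.6.

442.60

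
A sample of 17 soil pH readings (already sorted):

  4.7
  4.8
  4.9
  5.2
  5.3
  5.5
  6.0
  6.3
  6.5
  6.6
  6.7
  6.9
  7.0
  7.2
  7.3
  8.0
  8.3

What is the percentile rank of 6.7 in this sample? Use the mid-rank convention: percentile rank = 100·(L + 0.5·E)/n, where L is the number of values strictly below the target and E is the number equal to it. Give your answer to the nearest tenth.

Count below 6.7: L = 10; count equal: E = 1; n = 17.
Percentile rank = 100·(10 + 0.5·1)/17 = 100·10.5/17 = 61.76.

61.8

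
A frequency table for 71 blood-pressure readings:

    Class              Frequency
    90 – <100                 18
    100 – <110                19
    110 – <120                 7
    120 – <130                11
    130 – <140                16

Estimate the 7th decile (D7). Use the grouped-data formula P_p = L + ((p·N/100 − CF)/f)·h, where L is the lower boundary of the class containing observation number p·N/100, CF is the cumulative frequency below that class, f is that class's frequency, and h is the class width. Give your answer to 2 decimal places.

125.18

N = 71; target position k = 70/100 · 71 = 49.7.
Cumulative frequencies: 18, 37, 44, 55, 71.
Observation 49.7 falls in the class 120 – <130.
L = 120, CF = 44, f = 11, h = 10.
P70 = 120 + ((49.7 − 44)/11)·10 = 120 + 5.18182 = 125.182.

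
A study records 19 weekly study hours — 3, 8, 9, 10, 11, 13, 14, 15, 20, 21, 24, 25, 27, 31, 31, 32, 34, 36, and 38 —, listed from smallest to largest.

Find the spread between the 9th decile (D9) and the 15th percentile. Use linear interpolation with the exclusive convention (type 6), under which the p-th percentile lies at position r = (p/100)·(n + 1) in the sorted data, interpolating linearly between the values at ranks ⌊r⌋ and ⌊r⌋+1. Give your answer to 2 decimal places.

27.00

n = 19.
P15: r = 3 (integer) → 9.
P90: r = 18 (integer) → 36.
Difference: 36 − 9 = 27.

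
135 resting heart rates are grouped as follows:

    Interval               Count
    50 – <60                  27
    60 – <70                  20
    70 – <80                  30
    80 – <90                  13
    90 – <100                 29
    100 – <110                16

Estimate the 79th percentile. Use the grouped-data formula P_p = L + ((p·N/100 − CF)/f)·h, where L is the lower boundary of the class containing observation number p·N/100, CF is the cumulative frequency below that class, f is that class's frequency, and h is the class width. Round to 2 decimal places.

N = 135; target position k = 79/100 · 135 = 106.65.
Cumulative frequencies: 27, 47, 77, 90, 119, 135.
Observation 106.65 falls in the class 90 – <100.
L = 90, CF = 90, f = 29, h = 10.
P79 = 90 + ((106.65 − 90)/29)·10 = 90 + 5.74138 = 95.7414.

95.74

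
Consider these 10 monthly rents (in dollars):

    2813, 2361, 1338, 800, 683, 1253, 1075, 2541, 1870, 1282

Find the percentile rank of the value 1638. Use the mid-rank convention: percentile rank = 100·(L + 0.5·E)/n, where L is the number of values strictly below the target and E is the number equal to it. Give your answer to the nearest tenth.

60.0

Sorted: 683, 800, 1075, 1253, 1282, 1338, 1870, 2361, 2541, 2813.
Count below 1638: L = 6; count equal: E = 0; n = 10.
Percentile rank = 100·(6 + 0.5·0)/10 = 100·6/10 = 60.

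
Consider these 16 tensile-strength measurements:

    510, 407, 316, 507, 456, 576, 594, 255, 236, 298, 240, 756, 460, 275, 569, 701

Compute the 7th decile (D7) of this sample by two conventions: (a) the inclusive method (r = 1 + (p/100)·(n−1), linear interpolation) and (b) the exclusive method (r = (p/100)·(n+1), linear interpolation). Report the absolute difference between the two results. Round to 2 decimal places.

23.60

Sorted: 236, 240, 255, 275, 298, 316, 407, 456, 460, 507, 510, 569, 576, 594, 701, 756.
n = 16.
(a) r = 11.5; between ranks 11 (510) and 12 (569): 539.5.
(b) r = 11.9; between ranks 11 (510) and 12 (569): 563.1.
|539.5 − 563.1| = 23.6.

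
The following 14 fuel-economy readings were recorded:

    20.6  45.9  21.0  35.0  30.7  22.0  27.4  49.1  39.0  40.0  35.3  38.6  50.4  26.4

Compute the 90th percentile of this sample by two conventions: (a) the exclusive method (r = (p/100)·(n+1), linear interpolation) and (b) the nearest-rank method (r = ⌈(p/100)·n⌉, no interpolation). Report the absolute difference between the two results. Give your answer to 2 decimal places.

0.65

Sorted: 20.6, 21.0, 22.0, 26.4, 27.4, 30.7, 35.0, 35.3, 38.6, 39.0, 40.0, 45.9, 49.1, 50.4.
n = 14.
(a) r = 13.5; between ranks 13 (49.1) and 14 (50.4): 49.75.
(b) the nearest-rank method: rank 13 → 49.1.
|49.75 − 49.1| = 0.65.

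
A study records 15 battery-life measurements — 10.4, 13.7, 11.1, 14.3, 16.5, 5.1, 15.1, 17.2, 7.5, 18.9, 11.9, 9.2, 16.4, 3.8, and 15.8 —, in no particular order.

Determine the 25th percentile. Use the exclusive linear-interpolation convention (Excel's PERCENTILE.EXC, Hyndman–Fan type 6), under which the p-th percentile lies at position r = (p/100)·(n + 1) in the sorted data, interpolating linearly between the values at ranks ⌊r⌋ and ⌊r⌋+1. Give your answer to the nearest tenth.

Sorted: 3.8, 5.1, 7.5, 9.2, 10.4, 11.1, 11.9, 13.7, 14.3, 15.1, 15.8, 16.4, 16.5, 17.2, 18.9.
n = 15.
r = (25/100)·(15 + 1) = 4.
r is an integer, so P25 is the value at rank 4: 9.2.

9.2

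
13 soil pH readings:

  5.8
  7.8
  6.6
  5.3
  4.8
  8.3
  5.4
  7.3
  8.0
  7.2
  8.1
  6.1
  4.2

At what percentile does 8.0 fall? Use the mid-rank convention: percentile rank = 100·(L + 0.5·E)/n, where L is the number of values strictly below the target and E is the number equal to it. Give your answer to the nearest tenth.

80.8

Sorted: 4.2, 4.8, 5.3, 5.4, 5.8, 6.1, 6.6, 7.2, 7.3, 7.8, 8.0, 8.1, 8.3.
Count below 8.0: L = 10; count equal: E = 1; n = 13.
Percentile rank = 100·(10 + 0.5·1)/13 = 100·10.5/13 = 80.77.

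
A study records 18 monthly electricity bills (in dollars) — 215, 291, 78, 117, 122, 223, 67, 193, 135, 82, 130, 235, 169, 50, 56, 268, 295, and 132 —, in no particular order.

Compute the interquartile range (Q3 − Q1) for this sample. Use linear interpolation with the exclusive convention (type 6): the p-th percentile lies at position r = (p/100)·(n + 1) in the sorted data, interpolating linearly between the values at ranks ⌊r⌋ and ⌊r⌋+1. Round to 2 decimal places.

145.00

Sorted: 50, 56, 67, 78, 82, 117, 122, 130, 132, 135, 169, 193, 215, 223, 235, 268, 291, 295.
n = 18.
P25: r = 4.75; ranks 4–5 are 78, 82; interpolating gives 81.
P75: r = 14.25; ranks 14–15 are 223, 235; interpolating gives 226.
Difference: 226 − 81 = 145.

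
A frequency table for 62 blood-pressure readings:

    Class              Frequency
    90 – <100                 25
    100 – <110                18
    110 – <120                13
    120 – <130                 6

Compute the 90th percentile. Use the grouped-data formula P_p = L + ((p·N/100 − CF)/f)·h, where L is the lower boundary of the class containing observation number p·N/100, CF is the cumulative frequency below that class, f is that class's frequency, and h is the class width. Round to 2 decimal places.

N = 62; target position k = 90/100 · 62 = 55.8.
Cumulative frequencies: 25, 43, 56, 62.
Observation 55.8 falls in the class 110 – <120.
L = 110, CF = 43, f = 13, h = 10.
P90 = 110 + ((55.8 − 43)/13)·10 = 110 + 9.84615 = 119.846.

119.85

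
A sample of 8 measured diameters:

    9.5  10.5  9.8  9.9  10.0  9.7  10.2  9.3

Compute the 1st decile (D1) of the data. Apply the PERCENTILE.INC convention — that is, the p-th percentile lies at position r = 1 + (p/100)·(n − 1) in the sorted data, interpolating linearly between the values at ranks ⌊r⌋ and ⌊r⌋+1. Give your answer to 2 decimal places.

Sorted: 9.3, 9.5, 9.7, 9.8, 9.9, 10.0, 10.2, 10.5.
n = 8.
r = 1 + (10/100)·(8 − 1) = 1 + 0.7 = 1.7.
Rank 1 is 9.3 and rank 2 is 9.5.
Interpolate: 9.3 + 0.7·(9.5 − 9.3) = 9.3 + 0.7·0.2 = 9.44.

9.44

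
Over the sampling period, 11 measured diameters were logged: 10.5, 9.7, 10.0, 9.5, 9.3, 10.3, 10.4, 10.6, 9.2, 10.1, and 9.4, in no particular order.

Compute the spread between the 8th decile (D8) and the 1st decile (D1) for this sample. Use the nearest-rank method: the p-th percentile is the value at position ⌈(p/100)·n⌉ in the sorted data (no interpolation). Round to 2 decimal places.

1.10

Sorted: 9.2, 9.3, 9.4, 9.5, 9.7, 10.0, 10.1, 10.3, 10.4, 10.5, 10.6.
n = 11.
P10: rank ⌈10/100·11⌉ = 2 → 9.3.
P80: rank ⌈80/100·11⌉ = 9 → 10.4.
Difference: 10.4 − 9.3 = 1.1.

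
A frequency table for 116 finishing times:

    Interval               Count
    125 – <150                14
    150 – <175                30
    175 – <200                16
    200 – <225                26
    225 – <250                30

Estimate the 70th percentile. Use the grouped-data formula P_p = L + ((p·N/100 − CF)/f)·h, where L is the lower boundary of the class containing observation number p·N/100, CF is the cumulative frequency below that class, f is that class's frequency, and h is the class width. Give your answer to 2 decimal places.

220.38

N = 116; target position k = 70/100 · 116 = 81.2.
Cumulative frequencies: 14, 44, 60, 86, 116.
Observation 81.2 falls in the class 200 – <225.
L = 200, CF = 60, f = 26, h = 25.
P70 = 200 + ((81.2 − 60)/26)·25 = 200 + 20.3846 = 220.385.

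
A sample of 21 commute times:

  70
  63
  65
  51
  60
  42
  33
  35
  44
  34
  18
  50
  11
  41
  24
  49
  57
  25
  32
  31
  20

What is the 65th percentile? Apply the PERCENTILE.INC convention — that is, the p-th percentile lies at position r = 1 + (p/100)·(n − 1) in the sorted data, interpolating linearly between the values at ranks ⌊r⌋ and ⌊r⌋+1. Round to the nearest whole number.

49

Sorted: 11, 18, 20, 24, 25, 31, 32, 33, 34, 35, 41, 42, 44, 49, 50, 51, 57, 60, 63, 65, 70.
n = 21.
r = 1 + (65/100)·(21 − 1) = 1 + 13 = 14.
r is an integer, so P65 is the value at rank 14: 49.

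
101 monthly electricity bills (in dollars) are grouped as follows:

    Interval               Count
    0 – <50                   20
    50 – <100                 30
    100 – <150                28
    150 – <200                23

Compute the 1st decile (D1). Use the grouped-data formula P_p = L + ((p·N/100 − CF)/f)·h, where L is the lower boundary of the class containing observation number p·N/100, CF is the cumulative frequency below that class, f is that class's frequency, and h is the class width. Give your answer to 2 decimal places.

25.25

N = 101; target position k = 10/100 · 101 = 10.1.
Cumulative frequencies: 20, 50, 78, 101.
Observation 10.1 falls in the class 0 – <50.
L = 0, CF = 0, f = 20, h = 50.
P10 = 0 + ((10.1 − 0)/20)·50 = 0 + 25.25 = 25.25.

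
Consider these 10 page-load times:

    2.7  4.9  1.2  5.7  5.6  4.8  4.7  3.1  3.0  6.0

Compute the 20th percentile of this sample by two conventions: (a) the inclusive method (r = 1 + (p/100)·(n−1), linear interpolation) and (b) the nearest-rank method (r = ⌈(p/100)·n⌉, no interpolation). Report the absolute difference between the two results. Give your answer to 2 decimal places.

Sorted: 1.2, 2.7, 3.0, 3.1, 4.7, 4.8, 4.9, 5.6, 5.7, 6.0.
n = 10.
(a) r = 2.8; between ranks 2 (2.7) and 3 (3.0): 2.94.
(b) the nearest-rank method: rank 2 → 2.7.
|2.94 − 2.7| = 0.24.

0.24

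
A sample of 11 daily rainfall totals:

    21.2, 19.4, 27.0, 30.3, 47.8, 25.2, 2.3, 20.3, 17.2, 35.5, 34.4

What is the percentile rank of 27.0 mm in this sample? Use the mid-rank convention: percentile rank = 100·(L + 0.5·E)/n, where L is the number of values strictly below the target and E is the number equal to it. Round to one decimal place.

Sorted: 2.3, 17.2, 19.4, 20.3, 21.2, 25.2, 27.0, 30.3, 34.4, 35.5, 47.8.
Count below 27.0: L = 6; count equal: E = 1; n = 11.
Percentile rank = 100·(6 + 0.5·1)/11 = 100·6.5/11 = 59.09.

59.1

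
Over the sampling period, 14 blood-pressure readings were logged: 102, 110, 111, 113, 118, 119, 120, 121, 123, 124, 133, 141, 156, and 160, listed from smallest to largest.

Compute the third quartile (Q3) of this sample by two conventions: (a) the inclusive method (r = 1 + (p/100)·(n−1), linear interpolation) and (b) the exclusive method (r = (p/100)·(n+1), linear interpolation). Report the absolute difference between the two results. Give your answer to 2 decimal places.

n = 14.
(a) r = 10.75; between ranks 10 (124) and 11 (133): 130.75.
(b) r = 11.25; between ranks 11 (133) and 12 (141): 135.
|130.75 − 135| = 4.25.

4.25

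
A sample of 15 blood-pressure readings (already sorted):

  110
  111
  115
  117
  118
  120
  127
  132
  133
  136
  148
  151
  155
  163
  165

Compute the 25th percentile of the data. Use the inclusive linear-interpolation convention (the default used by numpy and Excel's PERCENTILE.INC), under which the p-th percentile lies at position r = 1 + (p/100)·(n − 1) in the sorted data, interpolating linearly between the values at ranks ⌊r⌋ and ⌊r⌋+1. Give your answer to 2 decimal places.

n = 15.
r = 1 + (25/100)·(15 − 1) = 1 + 3.5 = 4.5.
Rank 4 is 117 and rank 5 is 118.
Interpolate: 117 + 0.5·(118 − 117) = 117 + 0.5·1 = 117.5.

117.50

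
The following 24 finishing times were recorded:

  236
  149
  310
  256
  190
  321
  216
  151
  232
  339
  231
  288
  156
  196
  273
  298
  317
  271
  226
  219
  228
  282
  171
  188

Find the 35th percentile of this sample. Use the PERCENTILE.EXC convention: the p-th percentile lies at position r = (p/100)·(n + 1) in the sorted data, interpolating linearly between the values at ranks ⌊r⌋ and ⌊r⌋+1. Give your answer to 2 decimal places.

Sorted: 149, 151, 156, 171, 188, 190, 196, 216, 219, 226, 228, 231, 232, 236, 256, 271, 273, 282, 288, 298, 310, 317, 321, 339.
n = 24.
r = (35/100)·(24 + 1) = 8.75.
Rank 8 is 216 and rank 9 is 219.
Interpolate: 216 + 0.75·(219 − 216) = 216 + 0.75·3 = 218.25.

218.25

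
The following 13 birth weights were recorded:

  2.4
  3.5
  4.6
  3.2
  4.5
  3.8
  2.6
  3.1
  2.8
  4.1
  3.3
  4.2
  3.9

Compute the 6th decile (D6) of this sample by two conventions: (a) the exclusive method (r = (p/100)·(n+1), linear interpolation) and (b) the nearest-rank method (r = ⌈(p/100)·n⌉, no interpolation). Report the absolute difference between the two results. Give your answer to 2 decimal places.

Sorted: 2.4, 2.6, 2.8, 3.1, 3.2, 3.3, 3.5, 3.8, 3.9, 4.1, 4.2, 4.5, 4.6.
n = 13.
(a) r = 8.4; between ranks 8 (3.8) and 9 (3.9): 3.84.
(b) the nearest-rank method: rank 8 → 3.8.
|3.84 − 3.8| = 0.04.

0.04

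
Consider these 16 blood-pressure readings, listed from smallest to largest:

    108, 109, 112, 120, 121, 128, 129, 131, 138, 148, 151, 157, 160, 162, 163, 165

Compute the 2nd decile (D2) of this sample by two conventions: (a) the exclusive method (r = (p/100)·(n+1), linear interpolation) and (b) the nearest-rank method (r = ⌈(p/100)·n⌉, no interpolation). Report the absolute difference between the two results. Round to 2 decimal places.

n = 16.
(a) r = 3.4; between ranks 3 (112) and 4 (120): 115.2.
(b) the nearest-rank method: rank 4 → 120.
|115.2 − 120| = 4.8.

4.80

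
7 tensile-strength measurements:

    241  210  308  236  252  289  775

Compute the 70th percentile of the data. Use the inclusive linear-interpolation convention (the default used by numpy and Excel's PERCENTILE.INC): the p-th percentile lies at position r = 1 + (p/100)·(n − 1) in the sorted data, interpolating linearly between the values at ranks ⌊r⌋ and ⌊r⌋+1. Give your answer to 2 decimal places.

Sorted: 210, 236, 241, 252, 289, 308, 775.
n = 7.
r = 1 + (70/100)·(7 − 1) = 1 + 4.2 = 5.2.
Rank 5 is 289 and rank 6 is 308.
Interpolate: 289 + 0.2·(308 − 289) = 289 + 0.2·19 = 292.8.

292.80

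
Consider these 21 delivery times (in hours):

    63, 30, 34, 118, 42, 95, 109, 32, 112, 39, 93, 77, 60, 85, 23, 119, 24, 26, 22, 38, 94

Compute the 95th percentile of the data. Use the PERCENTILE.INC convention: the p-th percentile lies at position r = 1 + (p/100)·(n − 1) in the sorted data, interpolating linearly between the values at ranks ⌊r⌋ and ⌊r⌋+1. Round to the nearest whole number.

Sorted: 22, 23, 24, 26, 30, 32, 34, 38, 39, 42, 60, 63, 77, 85, 93, 94, 95, 109, 112, 118, 119.
n = 21.
r = 1 + (95/100)·(21 − 1) = 1 + 19 = 20.
r is an integer, so P95 is the value at rank 20: 118.

118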